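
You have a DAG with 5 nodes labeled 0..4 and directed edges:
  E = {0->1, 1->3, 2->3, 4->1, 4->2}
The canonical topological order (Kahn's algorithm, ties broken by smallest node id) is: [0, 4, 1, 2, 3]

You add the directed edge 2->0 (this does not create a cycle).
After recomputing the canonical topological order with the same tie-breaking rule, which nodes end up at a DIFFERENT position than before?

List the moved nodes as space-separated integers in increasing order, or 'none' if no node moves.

Answer: 0 1 2 4

Derivation:
Old toposort: [0, 4, 1, 2, 3]
Added edge 2->0
Recompute Kahn (smallest-id tiebreak):
  initial in-degrees: [1, 2, 1, 2, 0]
  ready (indeg=0): [4]
  pop 4: indeg[1]->1; indeg[2]->0 | ready=[2] | order so far=[4]
  pop 2: indeg[0]->0; indeg[3]->1 | ready=[0] | order so far=[4, 2]
  pop 0: indeg[1]->0 | ready=[1] | order so far=[4, 2, 0]
  pop 1: indeg[3]->0 | ready=[3] | order so far=[4, 2, 0, 1]
  pop 3: no out-edges | ready=[] | order so far=[4, 2, 0, 1, 3]
New canonical toposort: [4, 2, 0, 1, 3]
Compare positions:
  Node 0: index 0 -> 2 (moved)
  Node 1: index 2 -> 3 (moved)
  Node 2: index 3 -> 1 (moved)
  Node 3: index 4 -> 4 (same)
  Node 4: index 1 -> 0 (moved)
Nodes that changed position: 0 1 2 4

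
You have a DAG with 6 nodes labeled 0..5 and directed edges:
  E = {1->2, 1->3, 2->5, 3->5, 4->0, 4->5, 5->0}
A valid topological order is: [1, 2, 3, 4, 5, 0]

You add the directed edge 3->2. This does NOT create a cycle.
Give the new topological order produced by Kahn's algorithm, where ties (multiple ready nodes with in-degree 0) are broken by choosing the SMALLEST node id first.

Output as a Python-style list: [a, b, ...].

Old toposort: [1, 2, 3, 4, 5, 0]
Added edge: 3->2
Position of 3 (2) > position of 2 (1). Must reorder: 3 must now come before 2.
Run Kahn's algorithm (break ties by smallest node id):
  initial in-degrees: [2, 0, 2, 1, 0, 3]
  ready (indeg=0): [1, 4]
  pop 1: indeg[2]->1; indeg[3]->0 | ready=[3, 4] | order so far=[1]
  pop 3: indeg[2]->0; indeg[5]->2 | ready=[2, 4] | order so far=[1, 3]
  pop 2: indeg[5]->1 | ready=[4] | order so far=[1, 3, 2]
  pop 4: indeg[0]->1; indeg[5]->0 | ready=[5] | order so far=[1, 3, 2, 4]
  pop 5: indeg[0]->0 | ready=[0] | order so far=[1, 3, 2, 4, 5]
  pop 0: no out-edges | ready=[] | order so far=[1, 3, 2, 4, 5, 0]
  Result: [1, 3, 2, 4, 5, 0]

Answer: [1, 3, 2, 4, 5, 0]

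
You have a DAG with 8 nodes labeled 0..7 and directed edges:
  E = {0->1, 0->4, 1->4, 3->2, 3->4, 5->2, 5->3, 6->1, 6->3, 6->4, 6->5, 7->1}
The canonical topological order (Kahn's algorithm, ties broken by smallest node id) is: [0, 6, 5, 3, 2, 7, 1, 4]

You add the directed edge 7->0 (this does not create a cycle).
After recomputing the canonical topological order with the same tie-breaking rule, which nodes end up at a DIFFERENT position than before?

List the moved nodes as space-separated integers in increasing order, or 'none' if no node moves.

Answer: 0 2 3 5 6 7

Derivation:
Old toposort: [0, 6, 5, 3, 2, 7, 1, 4]
Added edge 7->0
Recompute Kahn (smallest-id tiebreak):
  initial in-degrees: [1, 3, 2, 2, 4, 1, 0, 0]
  ready (indeg=0): [6, 7]
  pop 6: indeg[1]->2; indeg[3]->1; indeg[4]->3; indeg[5]->0 | ready=[5, 7] | order so far=[6]
  pop 5: indeg[2]->1; indeg[3]->0 | ready=[3, 7] | order so far=[6, 5]
  pop 3: indeg[2]->0; indeg[4]->2 | ready=[2, 7] | order so far=[6, 5, 3]
  pop 2: no out-edges | ready=[7] | order so far=[6, 5, 3, 2]
  pop 7: indeg[0]->0; indeg[1]->1 | ready=[0] | order so far=[6, 5, 3, 2, 7]
  pop 0: indeg[1]->0; indeg[4]->1 | ready=[1] | order so far=[6, 5, 3, 2, 7, 0]
  pop 1: indeg[4]->0 | ready=[4] | order so far=[6, 5, 3, 2, 7, 0, 1]
  pop 4: no out-edges | ready=[] | order so far=[6, 5, 3, 2, 7, 0, 1, 4]
New canonical toposort: [6, 5, 3, 2, 7, 0, 1, 4]
Compare positions:
  Node 0: index 0 -> 5 (moved)
  Node 1: index 6 -> 6 (same)
  Node 2: index 4 -> 3 (moved)
  Node 3: index 3 -> 2 (moved)
  Node 4: index 7 -> 7 (same)
  Node 5: index 2 -> 1 (moved)
  Node 6: index 1 -> 0 (moved)
  Node 7: index 5 -> 4 (moved)
Nodes that changed position: 0 2 3 5 6 7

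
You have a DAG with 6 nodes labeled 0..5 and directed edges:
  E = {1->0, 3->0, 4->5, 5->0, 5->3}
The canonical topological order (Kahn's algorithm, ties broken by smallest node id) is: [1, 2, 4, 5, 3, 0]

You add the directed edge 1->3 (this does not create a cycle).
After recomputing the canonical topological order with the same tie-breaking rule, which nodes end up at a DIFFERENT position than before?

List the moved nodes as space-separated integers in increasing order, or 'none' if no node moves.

Old toposort: [1, 2, 4, 5, 3, 0]
Added edge 1->3
Recompute Kahn (smallest-id tiebreak):
  initial in-degrees: [3, 0, 0, 2, 0, 1]
  ready (indeg=0): [1, 2, 4]
  pop 1: indeg[0]->2; indeg[3]->1 | ready=[2, 4] | order so far=[1]
  pop 2: no out-edges | ready=[4] | order so far=[1, 2]
  pop 4: indeg[5]->0 | ready=[5] | order so far=[1, 2, 4]
  pop 5: indeg[0]->1; indeg[3]->0 | ready=[3] | order so far=[1, 2, 4, 5]
  pop 3: indeg[0]->0 | ready=[0] | order so far=[1, 2, 4, 5, 3]
  pop 0: no out-edges | ready=[] | order so far=[1, 2, 4, 5, 3, 0]
New canonical toposort: [1, 2, 4, 5, 3, 0]
Compare positions:
  Node 0: index 5 -> 5 (same)
  Node 1: index 0 -> 0 (same)
  Node 2: index 1 -> 1 (same)
  Node 3: index 4 -> 4 (same)
  Node 4: index 2 -> 2 (same)
  Node 5: index 3 -> 3 (same)
Nodes that changed position: none

Answer: none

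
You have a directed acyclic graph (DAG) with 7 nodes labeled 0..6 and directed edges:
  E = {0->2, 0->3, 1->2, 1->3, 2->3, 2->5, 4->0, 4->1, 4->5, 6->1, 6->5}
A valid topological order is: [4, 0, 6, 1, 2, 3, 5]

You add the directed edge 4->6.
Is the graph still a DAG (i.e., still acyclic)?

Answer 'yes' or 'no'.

Given toposort: [4, 0, 6, 1, 2, 3, 5]
Position of 4: index 0; position of 6: index 2
New edge 4->6: forward
Forward edge: respects the existing order. Still a DAG, same toposort still valid.
Still a DAG? yes

Answer: yes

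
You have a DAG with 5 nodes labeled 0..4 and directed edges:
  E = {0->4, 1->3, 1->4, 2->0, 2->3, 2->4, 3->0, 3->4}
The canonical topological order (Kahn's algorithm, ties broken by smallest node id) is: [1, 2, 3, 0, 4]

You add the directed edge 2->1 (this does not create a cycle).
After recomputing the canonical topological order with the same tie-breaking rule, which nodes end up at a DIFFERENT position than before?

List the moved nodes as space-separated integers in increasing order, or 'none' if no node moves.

Old toposort: [1, 2, 3, 0, 4]
Added edge 2->1
Recompute Kahn (smallest-id tiebreak):
  initial in-degrees: [2, 1, 0, 2, 4]
  ready (indeg=0): [2]
  pop 2: indeg[0]->1; indeg[1]->0; indeg[3]->1; indeg[4]->3 | ready=[1] | order so far=[2]
  pop 1: indeg[3]->0; indeg[4]->2 | ready=[3] | order so far=[2, 1]
  pop 3: indeg[0]->0; indeg[4]->1 | ready=[0] | order so far=[2, 1, 3]
  pop 0: indeg[4]->0 | ready=[4] | order so far=[2, 1, 3, 0]
  pop 4: no out-edges | ready=[] | order so far=[2, 1, 3, 0, 4]
New canonical toposort: [2, 1, 3, 0, 4]
Compare positions:
  Node 0: index 3 -> 3 (same)
  Node 1: index 0 -> 1 (moved)
  Node 2: index 1 -> 0 (moved)
  Node 3: index 2 -> 2 (same)
  Node 4: index 4 -> 4 (same)
Nodes that changed position: 1 2

Answer: 1 2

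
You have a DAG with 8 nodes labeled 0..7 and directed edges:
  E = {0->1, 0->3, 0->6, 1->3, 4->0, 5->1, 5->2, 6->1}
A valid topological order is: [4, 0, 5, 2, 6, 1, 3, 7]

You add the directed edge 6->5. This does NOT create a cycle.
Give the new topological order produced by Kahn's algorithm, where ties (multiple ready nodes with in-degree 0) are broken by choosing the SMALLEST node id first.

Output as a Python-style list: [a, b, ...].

Old toposort: [4, 0, 5, 2, 6, 1, 3, 7]
Added edge: 6->5
Position of 6 (4) > position of 5 (2). Must reorder: 6 must now come before 5.
Run Kahn's algorithm (break ties by smallest node id):
  initial in-degrees: [1, 3, 1, 2, 0, 1, 1, 0]
  ready (indeg=0): [4, 7]
  pop 4: indeg[0]->0 | ready=[0, 7] | order so far=[4]
  pop 0: indeg[1]->2; indeg[3]->1; indeg[6]->0 | ready=[6, 7] | order so far=[4, 0]
  pop 6: indeg[1]->1; indeg[5]->0 | ready=[5, 7] | order so far=[4, 0, 6]
  pop 5: indeg[1]->0; indeg[2]->0 | ready=[1, 2, 7] | order so far=[4, 0, 6, 5]
  pop 1: indeg[3]->0 | ready=[2, 3, 7] | order so far=[4, 0, 6, 5, 1]
  pop 2: no out-edges | ready=[3, 7] | order so far=[4, 0, 6, 5, 1, 2]
  pop 3: no out-edges | ready=[7] | order so far=[4, 0, 6, 5, 1, 2, 3]
  pop 7: no out-edges | ready=[] | order so far=[4, 0, 6, 5, 1, 2, 3, 7]
  Result: [4, 0, 6, 5, 1, 2, 3, 7]

Answer: [4, 0, 6, 5, 1, 2, 3, 7]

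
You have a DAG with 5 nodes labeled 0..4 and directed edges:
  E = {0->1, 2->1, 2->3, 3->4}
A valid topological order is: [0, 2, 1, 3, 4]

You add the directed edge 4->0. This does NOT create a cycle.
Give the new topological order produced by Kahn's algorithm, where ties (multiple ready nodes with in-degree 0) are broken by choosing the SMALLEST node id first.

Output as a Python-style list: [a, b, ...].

Old toposort: [0, 2, 1, 3, 4]
Added edge: 4->0
Position of 4 (4) > position of 0 (0). Must reorder: 4 must now come before 0.
Run Kahn's algorithm (break ties by smallest node id):
  initial in-degrees: [1, 2, 0, 1, 1]
  ready (indeg=0): [2]
  pop 2: indeg[1]->1; indeg[3]->0 | ready=[3] | order so far=[2]
  pop 3: indeg[4]->0 | ready=[4] | order so far=[2, 3]
  pop 4: indeg[0]->0 | ready=[0] | order so far=[2, 3, 4]
  pop 0: indeg[1]->0 | ready=[1] | order so far=[2, 3, 4, 0]
  pop 1: no out-edges | ready=[] | order so far=[2, 3, 4, 0, 1]
  Result: [2, 3, 4, 0, 1]

Answer: [2, 3, 4, 0, 1]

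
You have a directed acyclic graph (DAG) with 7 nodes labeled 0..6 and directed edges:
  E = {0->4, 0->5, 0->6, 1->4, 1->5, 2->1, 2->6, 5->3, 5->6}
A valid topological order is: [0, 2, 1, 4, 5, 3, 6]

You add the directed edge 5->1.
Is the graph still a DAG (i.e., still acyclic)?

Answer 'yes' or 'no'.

Answer: no

Derivation:
Given toposort: [0, 2, 1, 4, 5, 3, 6]
Position of 5: index 4; position of 1: index 2
New edge 5->1: backward (u after v in old order)
Backward edge: old toposort is now invalid. Check if this creates a cycle.
Does 1 already reach 5? Reachable from 1: [1, 3, 4, 5, 6]. YES -> cycle!
Still a DAG? no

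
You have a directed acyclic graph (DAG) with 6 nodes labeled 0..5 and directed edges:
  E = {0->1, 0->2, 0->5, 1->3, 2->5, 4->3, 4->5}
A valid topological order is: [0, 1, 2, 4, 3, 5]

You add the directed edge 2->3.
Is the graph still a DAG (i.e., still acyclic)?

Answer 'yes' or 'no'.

Given toposort: [0, 1, 2, 4, 3, 5]
Position of 2: index 2; position of 3: index 4
New edge 2->3: forward
Forward edge: respects the existing order. Still a DAG, same toposort still valid.
Still a DAG? yes

Answer: yes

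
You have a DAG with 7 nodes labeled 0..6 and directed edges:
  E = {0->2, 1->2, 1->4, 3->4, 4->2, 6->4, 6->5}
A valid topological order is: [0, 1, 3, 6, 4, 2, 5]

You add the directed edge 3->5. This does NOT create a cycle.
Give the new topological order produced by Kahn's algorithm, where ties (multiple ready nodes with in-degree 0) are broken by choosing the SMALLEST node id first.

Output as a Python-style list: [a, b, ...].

Answer: [0, 1, 3, 6, 4, 2, 5]

Derivation:
Old toposort: [0, 1, 3, 6, 4, 2, 5]
Added edge: 3->5
Position of 3 (2) < position of 5 (6). Old order still valid.
Run Kahn's algorithm (break ties by smallest node id):
  initial in-degrees: [0, 0, 3, 0, 3, 2, 0]
  ready (indeg=0): [0, 1, 3, 6]
  pop 0: indeg[2]->2 | ready=[1, 3, 6] | order so far=[0]
  pop 1: indeg[2]->1; indeg[4]->2 | ready=[3, 6] | order so far=[0, 1]
  pop 3: indeg[4]->1; indeg[5]->1 | ready=[6] | order so far=[0, 1, 3]
  pop 6: indeg[4]->0; indeg[5]->0 | ready=[4, 5] | order so far=[0, 1, 3, 6]
  pop 4: indeg[2]->0 | ready=[2, 5] | order so far=[0, 1, 3, 6, 4]
  pop 2: no out-edges | ready=[5] | order so far=[0, 1, 3, 6, 4, 2]
  pop 5: no out-edges | ready=[] | order so far=[0, 1, 3, 6, 4, 2, 5]
  Result: [0, 1, 3, 6, 4, 2, 5]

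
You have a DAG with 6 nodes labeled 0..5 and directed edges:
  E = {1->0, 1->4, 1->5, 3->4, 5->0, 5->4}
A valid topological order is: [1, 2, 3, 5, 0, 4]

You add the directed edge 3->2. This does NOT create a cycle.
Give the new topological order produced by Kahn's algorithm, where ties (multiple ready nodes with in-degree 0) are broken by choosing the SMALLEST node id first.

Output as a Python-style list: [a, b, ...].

Old toposort: [1, 2, 3, 5, 0, 4]
Added edge: 3->2
Position of 3 (2) > position of 2 (1). Must reorder: 3 must now come before 2.
Run Kahn's algorithm (break ties by smallest node id):
  initial in-degrees: [2, 0, 1, 0, 3, 1]
  ready (indeg=0): [1, 3]
  pop 1: indeg[0]->1; indeg[4]->2; indeg[5]->0 | ready=[3, 5] | order so far=[1]
  pop 3: indeg[2]->0; indeg[4]->1 | ready=[2, 5] | order so far=[1, 3]
  pop 2: no out-edges | ready=[5] | order so far=[1, 3, 2]
  pop 5: indeg[0]->0; indeg[4]->0 | ready=[0, 4] | order so far=[1, 3, 2, 5]
  pop 0: no out-edges | ready=[4] | order so far=[1, 3, 2, 5, 0]
  pop 4: no out-edges | ready=[] | order so far=[1, 3, 2, 5, 0, 4]
  Result: [1, 3, 2, 5, 0, 4]

Answer: [1, 3, 2, 5, 0, 4]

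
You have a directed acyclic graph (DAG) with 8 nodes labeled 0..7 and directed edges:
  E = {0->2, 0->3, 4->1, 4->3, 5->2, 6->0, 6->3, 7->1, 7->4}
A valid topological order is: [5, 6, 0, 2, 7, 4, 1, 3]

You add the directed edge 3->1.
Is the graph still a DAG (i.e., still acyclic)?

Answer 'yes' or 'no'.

Given toposort: [5, 6, 0, 2, 7, 4, 1, 3]
Position of 3: index 7; position of 1: index 6
New edge 3->1: backward (u after v in old order)
Backward edge: old toposort is now invalid. Check if this creates a cycle.
Does 1 already reach 3? Reachable from 1: [1]. NO -> still a DAG (reorder needed).
Still a DAG? yes

Answer: yes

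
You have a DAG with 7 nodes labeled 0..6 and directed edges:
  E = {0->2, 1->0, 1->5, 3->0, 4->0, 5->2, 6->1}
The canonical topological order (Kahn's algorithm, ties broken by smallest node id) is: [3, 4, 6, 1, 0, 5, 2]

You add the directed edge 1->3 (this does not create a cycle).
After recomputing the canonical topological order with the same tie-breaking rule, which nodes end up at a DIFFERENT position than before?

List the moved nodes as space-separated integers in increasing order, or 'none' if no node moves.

Old toposort: [3, 4, 6, 1, 0, 5, 2]
Added edge 1->3
Recompute Kahn (smallest-id tiebreak):
  initial in-degrees: [3, 1, 2, 1, 0, 1, 0]
  ready (indeg=0): [4, 6]
  pop 4: indeg[0]->2 | ready=[6] | order so far=[4]
  pop 6: indeg[1]->0 | ready=[1] | order so far=[4, 6]
  pop 1: indeg[0]->1; indeg[3]->0; indeg[5]->0 | ready=[3, 5] | order so far=[4, 6, 1]
  pop 3: indeg[0]->0 | ready=[0, 5] | order so far=[4, 6, 1, 3]
  pop 0: indeg[2]->1 | ready=[5] | order so far=[4, 6, 1, 3, 0]
  pop 5: indeg[2]->0 | ready=[2] | order so far=[4, 6, 1, 3, 0, 5]
  pop 2: no out-edges | ready=[] | order so far=[4, 6, 1, 3, 0, 5, 2]
New canonical toposort: [4, 6, 1, 3, 0, 5, 2]
Compare positions:
  Node 0: index 4 -> 4 (same)
  Node 1: index 3 -> 2 (moved)
  Node 2: index 6 -> 6 (same)
  Node 3: index 0 -> 3 (moved)
  Node 4: index 1 -> 0 (moved)
  Node 5: index 5 -> 5 (same)
  Node 6: index 2 -> 1 (moved)
Nodes that changed position: 1 3 4 6

Answer: 1 3 4 6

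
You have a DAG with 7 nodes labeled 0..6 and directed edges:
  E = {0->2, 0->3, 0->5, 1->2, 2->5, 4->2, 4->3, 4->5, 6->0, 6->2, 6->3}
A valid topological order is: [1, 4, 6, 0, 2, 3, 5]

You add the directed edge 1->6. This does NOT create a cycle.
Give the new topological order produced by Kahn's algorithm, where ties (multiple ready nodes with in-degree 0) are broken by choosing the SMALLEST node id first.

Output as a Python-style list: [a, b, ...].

Answer: [1, 4, 6, 0, 2, 3, 5]

Derivation:
Old toposort: [1, 4, 6, 0, 2, 3, 5]
Added edge: 1->6
Position of 1 (0) < position of 6 (2). Old order still valid.
Run Kahn's algorithm (break ties by smallest node id):
  initial in-degrees: [1, 0, 4, 3, 0, 3, 1]
  ready (indeg=0): [1, 4]
  pop 1: indeg[2]->3; indeg[6]->0 | ready=[4, 6] | order so far=[1]
  pop 4: indeg[2]->2; indeg[3]->2; indeg[5]->2 | ready=[6] | order so far=[1, 4]
  pop 6: indeg[0]->0; indeg[2]->1; indeg[3]->1 | ready=[0] | order so far=[1, 4, 6]
  pop 0: indeg[2]->0; indeg[3]->0; indeg[5]->1 | ready=[2, 3] | order so far=[1, 4, 6, 0]
  pop 2: indeg[5]->0 | ready=[3, 5] | order so far=[1, 4, 6, 0, 2]
  pop 3: no out-edges | ready=[5] | order so far=[1, 4, 6, 0, 2, 3]
  pop 5: no out-edges | ready=[] | order so far=[1, 4, 6, 0, 2, 3, 5]
  Result: [1, 4, 6, 0, 2, 3, 5]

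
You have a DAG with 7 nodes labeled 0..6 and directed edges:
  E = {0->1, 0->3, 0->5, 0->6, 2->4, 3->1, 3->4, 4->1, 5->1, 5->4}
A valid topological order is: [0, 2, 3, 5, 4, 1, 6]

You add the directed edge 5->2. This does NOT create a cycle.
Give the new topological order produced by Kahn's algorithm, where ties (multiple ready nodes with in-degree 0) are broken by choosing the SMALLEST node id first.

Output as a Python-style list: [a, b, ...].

Old toposort: [0, 2, 3, 5, 4, 1, 6]
Added edge: 5->2
Position of 5 (3) > position of 2 (1). Must reorder: 5 must now come before 2.
Run Kahn's algorithm (break ties by smallest node id):
  initial in-degrees: [0, 4, 1, 1, 3, 1, 1]
  ready (indeg=0): [0]
  pop 0: indeg[1]->3; indeg[3]->0; indeg[5]->0; indeg[6]->0 | ready=[3, 5, 6] | order so far=[0]
  pop 3: indeg[1]->2; indeg[4]->2 | ready=[5, 6] | order so far=[0, 3]
  pop 5: indeg[1]->1; indeg[2]->0; indeg[4]->1 | ready=[2, 6] | order so far=[0, 3, 5]
  pop 2: indeg[4]->0 | ready=[4, 6] | order so far=[0, 3, 5, 2]
  pop 4: indeg[1]->0 | ready=[1, 6] | order so far=[0, 3, 5, 2, 4]
  pop 1: no out-edges | ready=[6] | order so far=[0, 3, 5, 2, 4, 1]
  pop 6: no out-edges | ready=[] | order so far=[0, 3, 5, 2, 4, 1, 6]
  Result: [0, 3, 5, 2, 4, 1, 6]

Answer: [0, 3, 5, 2, 4, 1, 6]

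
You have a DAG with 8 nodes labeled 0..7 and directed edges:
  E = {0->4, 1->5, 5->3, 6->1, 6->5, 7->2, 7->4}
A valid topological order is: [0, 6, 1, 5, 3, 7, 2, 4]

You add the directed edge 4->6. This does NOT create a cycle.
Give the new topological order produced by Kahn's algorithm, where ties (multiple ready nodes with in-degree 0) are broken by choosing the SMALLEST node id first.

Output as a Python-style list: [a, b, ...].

Old toposort: [0, 6, 1, 5, 3, 7, 2, 4]
Added edge: 4->6
Position of 4 (7) > position of 6 (1). Must reorder: 4 must now come before 6.
Run Kahn's algorithm (break ties by smallest node id):
  initial in-degrees: [0, 1, 1, 1, 2, 2, 1, 0]
  ready (indeg=0): [0, 7]
  pop 0: indeg[4]->1 | ready=[7] | order so far=[0]
  pop 7: indeg[2]->0; indeg[4]->0 | ready=[2, 4] | order so far=[0, 7]
  pop 2: no out-edges | ready=[4] | order so far=[0, 7, 2]
  pop 4: indeg[6]->0 | ready=[6] | order so far=[0, 7, 2, 4]
  pop 6: indeg[1]->0; indeg[5]->1 | ready=[1] | order so far=[0, 7, 2, 4, 6]
  pop 1: indeg[5]->0 | ready=[5] | order so far=[0, 7, 2, 4, 6, 1]
  pop 5: indeg[3]->0 | ready=[3] | order so far=[0, 7, 2, 4, 6, 1, 5]
  pop 3: no out-edges | ready=[] | order so far=[0, 7, 2, 4, 6, 1, 5, 3]
  Result: [0, 7, 2, 4, 6, 1, 5, 3]

Answer: [0, 7, 2, 4, 6, 1, 5, 3]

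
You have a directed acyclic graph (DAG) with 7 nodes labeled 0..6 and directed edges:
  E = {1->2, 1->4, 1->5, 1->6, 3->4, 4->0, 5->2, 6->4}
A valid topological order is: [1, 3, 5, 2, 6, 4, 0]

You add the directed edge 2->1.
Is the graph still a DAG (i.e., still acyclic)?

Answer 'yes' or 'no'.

Answer: no

Derivation:
Given toposort: [1, 3, 5, 2, 6, 4, 0]
Position of 2: index 3; position of 1: index 0
New edge 2->1: backward (u after v in old order)
Backward edge: old toposort is now invalid. Check if this creates a cycle.
Does 1 already reach 2? Reachable from 1: [0, 1, 2, 4, 5, 6]. YES -> cycle!
Still a DAG? no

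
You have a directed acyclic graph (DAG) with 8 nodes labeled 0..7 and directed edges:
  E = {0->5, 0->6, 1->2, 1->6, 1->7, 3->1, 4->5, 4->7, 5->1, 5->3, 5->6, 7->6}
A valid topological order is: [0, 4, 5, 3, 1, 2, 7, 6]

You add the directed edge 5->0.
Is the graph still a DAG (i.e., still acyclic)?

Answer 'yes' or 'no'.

Given toposort: [0, 4, 5, 3, 1, 2, 7, 6]
Position of 5: index 2; position of 0: index 0
New edge 5->0: backward (u after v in old order)
Backward edge: old toposort is now invalid. Check if this creates a cycle.
Does 0 already reach 5? Reachable from 0: [0, 1, 2, 3, 5, 6, 7]. YES -> cycle!
Still a DAG? no

Answer: no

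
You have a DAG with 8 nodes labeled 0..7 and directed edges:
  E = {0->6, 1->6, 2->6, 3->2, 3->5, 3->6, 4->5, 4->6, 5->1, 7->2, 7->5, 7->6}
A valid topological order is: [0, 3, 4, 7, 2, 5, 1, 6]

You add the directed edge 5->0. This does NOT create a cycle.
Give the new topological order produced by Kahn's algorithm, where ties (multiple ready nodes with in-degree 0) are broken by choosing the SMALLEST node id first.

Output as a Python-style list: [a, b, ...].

Answer: [3, 4, 7, 2, 5, 0, 1, 6]

Derivation:
Old toposort: [0, 3, 4, 7, 2, 5, 1, 6]
Added edge: 5->0
Position of 5 (5) > position of 0 (0). Must reorder: 5 must now come before 0.
Run Kahn's algorithm (break ties by smallest node id):
  initial in-degrees: [1, 1, 2, 0, 0, 3, 6, 0]
  ready (indeg=0): [3, 4, 7]
  pop 3: indeg[2]->1; indeg[5]->2; indeg[6]->5 | ready=[4, 7] | order so far=[3]
  pop 4: indeg[5]->1; indeg[6]->4 | ready=[7] | order so far=[3, 4]
  pop 7: indeg[2]->0; indeg[5]->0; indeg[6]->3 | ready=[2, 5] | order so far=[3, 4, 7]
  pop 2: indeg[6]->2 | ready=[5] | order so far=[3, 4, 7, 2]
  pop 5: indeg[0]->0; indeg[1]->0 | ready=[0, 1] | order so far=[3, 4, 7, 2, 5]
  pop 0: indeg[6]->1 | ready=[1] | order so far=[3, 4, 7, 2, 5, 0]
  pop 1: indeg[6]->0 | ready=[6] | order so far=[3, 4, 7, 2, 5, 0, 1]
  pop 6: no out-edges | ready=[] | order so far=[3, 4, 7, 2, 5, 0, 1, 6]
  Result: [3, 4, 7, 2, 5, 0, 1, 6]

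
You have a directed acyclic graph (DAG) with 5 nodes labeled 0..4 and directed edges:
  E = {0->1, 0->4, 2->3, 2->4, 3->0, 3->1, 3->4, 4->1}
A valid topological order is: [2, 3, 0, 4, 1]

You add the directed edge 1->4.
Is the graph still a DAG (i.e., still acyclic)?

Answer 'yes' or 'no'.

Answer: no

Derivation:
Given toposort: [2, 3, 0, 4, 1]
Position of 1: index 4; position of 4: index 3
New edge 1->4: backward (u after v in old order)
Backward edge: old toposort is now invalid. Check if this creates a cycle.
Does 4 already reach 1? Reachable from 4: [1, 4]. YES -> cycle!
Still a DAG? no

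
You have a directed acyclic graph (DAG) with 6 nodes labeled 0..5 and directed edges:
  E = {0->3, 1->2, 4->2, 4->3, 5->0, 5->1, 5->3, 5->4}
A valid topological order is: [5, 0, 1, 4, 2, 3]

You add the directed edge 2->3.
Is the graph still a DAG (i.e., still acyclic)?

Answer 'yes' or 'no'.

Answer: yes

Derivation:
Given toposort: [5, 0, 1, 4, 2, 3]
Position of 2: index 4; position of 3: index 5
New edge 2->3: forward
Forward edge: respects the existing order. Still a DAG, same toposort still valid.
Still a DAG? yes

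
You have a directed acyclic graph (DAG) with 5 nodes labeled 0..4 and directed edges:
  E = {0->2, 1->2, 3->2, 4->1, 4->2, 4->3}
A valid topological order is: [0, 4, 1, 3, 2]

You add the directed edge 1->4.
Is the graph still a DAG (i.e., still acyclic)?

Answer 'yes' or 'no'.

Answer: no

Derivation:
Given toposort: [0, 4, 1, 3, 2]
Position of 1: index 2; position of 4: index 1
New edge 1->4: backward (u after v in old order)
Backward edge: old toposort is now invalid. Check if this creates a cycle.
Does 4 already reach 1? Reachable from 4: [1, 2, 3, 4]. YES -> cycle!
Still a DAG? no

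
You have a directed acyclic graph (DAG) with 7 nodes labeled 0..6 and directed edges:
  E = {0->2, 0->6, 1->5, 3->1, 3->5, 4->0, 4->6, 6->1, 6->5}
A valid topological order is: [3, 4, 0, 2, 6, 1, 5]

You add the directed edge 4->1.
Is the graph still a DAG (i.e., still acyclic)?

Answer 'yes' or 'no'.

Given toposort: [3, 4, 0, 2, 6, 1, 5]
Position of 4: index 1; position of 1: index 5
New edge 4->1: forward
Forward edge: respects the existing order. Still a DAG, same toposort still valid.
Still a DAG? yes

Answer: yes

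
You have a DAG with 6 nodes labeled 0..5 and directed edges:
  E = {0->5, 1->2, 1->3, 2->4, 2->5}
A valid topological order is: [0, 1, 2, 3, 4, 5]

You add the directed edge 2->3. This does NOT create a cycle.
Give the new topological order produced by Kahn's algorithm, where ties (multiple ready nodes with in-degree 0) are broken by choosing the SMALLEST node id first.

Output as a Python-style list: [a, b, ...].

Answer: [0, 1, 2, 3, 4, 5]

Derivation:
Old toposort: [0, 1, 2, 3, 4, 5]
Added edge: 2->3
Position of 2 (2) < position of 3 (3). Old order still valid.
Run Kahn's algorithm (break ties by smallest node id):
  initial in-degrees: [0, 0, 1, 2, 1, 2]
  ready (indeg=0): [0, 1]
  pop 0: indeg[5]->1 | ready=[1] | order so far=[0]
  pop 1: indeg[2]->0; indeg[3]->1 | ready=[2] | order so far=[0, 1]
  pop 2: indeg[3]->0; indeg[4]->0; indeg[5]->0 | ready=[3, 4, 5] | order so far=[0, 1, 2]
  pop 3: no out-edges | ready=[4, 5] | order so far=[0, 1, 2, 3]
  pop 4: no out-edges | ready=[5] | order so far=[0, 1, 2, 3, 4]
  pop 5: no out-edges | ready=[] | order so far=[0, 1, 2, 3, 4, 5]
  Result: [0, 1, 2, 3, 4, 5]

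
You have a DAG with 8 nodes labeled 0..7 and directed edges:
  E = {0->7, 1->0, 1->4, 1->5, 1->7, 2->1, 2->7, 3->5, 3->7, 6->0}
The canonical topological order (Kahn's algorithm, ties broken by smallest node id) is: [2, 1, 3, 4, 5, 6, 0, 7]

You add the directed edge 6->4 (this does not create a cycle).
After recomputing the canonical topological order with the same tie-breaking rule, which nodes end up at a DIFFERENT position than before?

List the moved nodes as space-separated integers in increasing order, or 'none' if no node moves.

Answer: 0 4 5 6

Derivation:
Old toposort: [2, 1, 3, 4, 5, 6, 0, 7]
Added edge 6->4
Recompute Kahn (smallest-id tiebreak):
  initial in-degrees: [2, 1, 0, 0, 2, 2, 0, 4]
  ready (indeg=0): [2, 3, 6]
  pop 2: indeg[1]->0; indeg[7]->3 | ready=[1, 3, 6] | order so far=[2]
  pop 1: indeg[0]->1; indeg[4]->1; indeg[5]->1; indeg[7]->2 | ready=[3, 6] | order so far=[2, 1]
  pop 3: indeg[5]->0; indeg[7]->1 | ready=[5, 6] | order so far=[2, 1, 3]
  pop 5: no out-edges | ready=[6] | order so far=[2, 1, 3, 5]
  pop 6: indeg[0]->0; indeg[4]->0 | ready=[0, 4] | order so far=[2, 1, 3, 5, 6]
  pop 0: indeg[7]->0 | ready=[4, 7] | order so far=[2, 1, 3, 5, 6, 0]
  pop 4: no out-edges | ready=[7] | order so far=[2, 1, 3, 5, 6, 0, 4]
  pop 7: no out-edges | ready=[] | order so far=[2, 1, 3, 5, 6, 0, 4, 7]
New canonical toposort: [2, 1, 3, 5, 6, 0, 4, 7]
Compare positions:
  Node 0: index 6 -> 5 (moved)
  Node 1: index 1 -> 1 (same)
  Node 2: index 0 -> 0 (same)
  Node 3: index 2 -> 2 (same)
  Node 4: index 3 -> 6 (moved)
  Node 5: index 4 -> 3 (moved)
  Node 6: index 5 -> 4 (moved)
  Node 7: index 7 -> 7 (same)
Nodes that changed position: 0 4 5 6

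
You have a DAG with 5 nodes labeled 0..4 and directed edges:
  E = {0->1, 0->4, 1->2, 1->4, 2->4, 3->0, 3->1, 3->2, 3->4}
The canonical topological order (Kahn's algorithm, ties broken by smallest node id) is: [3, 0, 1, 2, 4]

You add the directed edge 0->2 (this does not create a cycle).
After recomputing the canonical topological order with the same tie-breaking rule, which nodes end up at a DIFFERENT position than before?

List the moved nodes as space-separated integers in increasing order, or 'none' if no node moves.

Answer: none

Derivation:
Old toposort: [3, 0, 1, 2, 4]
Added edge 0->2
Recompute Kahn (smallest-id tiebreak):
  initial in-degrees: [1, 2, 3, 0, 4]
  ready (indeg=0): [3]
  pop 3: indeg[0]->0; indeg[1]->1; indeg[2]->2; indeg[4]->3 | ready=[0] | order so far=[3]
  pop 0: indeg[1]->0; indeg[2]->1; indeg[4]->2 | ready=[1] | order so far=[3, 0]
  pop 1: indeg[2]->0; indeg[4]->1 | ready=[2] | order so far=[3, 0, 1]
  pop 2: indeg[4]->0 | ready=[4] | order so far=[3, 0, 1, 2]
  pop 4: no out-edges | ready=[] | order so far=[3, 0, 1, 2, 4]
New canonical toposort: [3, 0, 1, 2, 4]
Compare positions:
  Node 0: index 1 -> 1 (same)
  Node 1: index 2 -> 2 (same)
  Node 2: index 3 -> 3 (same)
  Node 3: index 0 -> 0 (same)
  Node 4: index 4 -> 4 (same)
Nodes that changed position: none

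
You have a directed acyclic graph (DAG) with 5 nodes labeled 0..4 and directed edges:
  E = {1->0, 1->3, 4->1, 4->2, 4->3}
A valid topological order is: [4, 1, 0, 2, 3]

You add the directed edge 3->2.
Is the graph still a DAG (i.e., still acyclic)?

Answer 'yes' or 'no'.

Answer: yes

Derivation:
Given toposort: [4, 1, 0, 2, 3]
Position of 3: index 4; position of 2: index 3
New edge 3->2: backward (u after v in old order)
Backward edge: old toposort is now invalid. Check if this creates a cycle.
Does 2 already reach 3? Reachable from 2: [2]. NO -> still a DAG (reorder needed).
Still a DAG? yes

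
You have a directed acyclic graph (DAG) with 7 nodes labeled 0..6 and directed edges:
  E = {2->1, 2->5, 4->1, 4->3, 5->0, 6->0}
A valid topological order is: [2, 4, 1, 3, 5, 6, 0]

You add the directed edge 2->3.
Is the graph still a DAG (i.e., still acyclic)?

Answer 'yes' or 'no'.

Given toposort: [2, 4, 1, 3, 5, 6, 0]
Position of 2: index 0; position of 3: index 3
New edge 2->3: forward
Forward edge: respects the existing order. Still a DAG, same toposort still valid.
Still a DAG? yes

Answer: yes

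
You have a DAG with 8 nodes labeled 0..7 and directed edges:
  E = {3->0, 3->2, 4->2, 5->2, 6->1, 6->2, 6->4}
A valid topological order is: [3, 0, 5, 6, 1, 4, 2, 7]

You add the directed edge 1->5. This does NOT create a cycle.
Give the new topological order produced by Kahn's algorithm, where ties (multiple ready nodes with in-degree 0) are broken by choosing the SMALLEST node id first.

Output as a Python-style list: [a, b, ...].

Old toposort: [3, 0, 5, 6, 1, 4, 2, 7]
Added edge: 1->5
Position of 1 (4) > position of 5 (2). Must reorder: 1 must now come before 5.
Run Kahn's algorithm (break ties by smallest node id):
  initial in-degrees: [1, 1, 4, 0, 1, 1, 0, 0]
  ready (indeg=0): [3, 6, 7]
  pop 3: indeg[0]->0; indeg[2]->3 | ready=[0, 6, 7] | order so far=[3]
  pop 0: no out-edges | ready=[6, 7] | order so far=[3, 0]
  pop 6: indeg[1]->0; indeg[2]->2; indeg[4]->0 | ready=[1, 4, 7] | order so far=[3, 0, 6]
  pop 1: indeg[5]->0 | ready=[4, 5, 7] | order so far=[3, 0, 6, 1]
  pop 4: indeg[2]->1 | ready=[5, 7] | order so far=[3, 0, 6, 1, 4]
  pop 5: indeg[2]->0 | ready=[2, 7] | order so far=[3, 0, 6, 1, 4, 5]
  pop 2: no out-edges | ready=[7] | order so far=[3, 0, 6, 1, 4, 5, 2]
  pop 7: no out-edges | ready=[] | order so far=[3, 0, 6, 1, 4, 5, 2, 7]
  Result: [3, 0, 6, 1, 4, 5, 2, 7]

Answer: [3, 0, 6, 1, 4, 5, 2, 7]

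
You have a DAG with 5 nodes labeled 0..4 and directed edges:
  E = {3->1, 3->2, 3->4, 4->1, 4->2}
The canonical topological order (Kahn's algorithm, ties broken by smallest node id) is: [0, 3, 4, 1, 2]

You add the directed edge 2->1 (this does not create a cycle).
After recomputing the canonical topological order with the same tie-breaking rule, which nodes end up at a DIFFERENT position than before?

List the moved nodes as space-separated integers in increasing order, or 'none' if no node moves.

Old toposort: [0, 3, 4, 1, 2]
Added edge 2->1
Recompute Kahn (smallest-id tiebreak):
  initial in-degrees: [0, 3, 2, 0, 1]
  ready (indeg=0): [0, 3]
  pop 0: no out-edges | ready=[3] | order so far=[0]
  pop 3: indeg[1]->2; indeg[2]->1; indeg[4]->0 | ready=[4] | order so far=[0, 3]
  pop 4: indeg[1]->1; indeg[2]->0 | ready=[2] | order so far=[0, 3, 4]
  pop 2: indeg[1]->0 | ready=[1] | order so far=[0, 3, 4, 2]
  pop 1: no out-edges | ready=[] | order so far=[0, 3, 4, 2, 1]
New canonical toposort: [0, 3, 4, 2, 1]
Compare positions:
  Node 0: index 0 -> 0 (same)
  Node 1: index 3 -> 4 (moved)
  Node 2: index 4 -> 3 (moved)
  Node 3: index 1 -> 1 (same)
  Node 4: index 2 -> 2 (same)
Nodes that changed position: 1 2

Answer: 1 2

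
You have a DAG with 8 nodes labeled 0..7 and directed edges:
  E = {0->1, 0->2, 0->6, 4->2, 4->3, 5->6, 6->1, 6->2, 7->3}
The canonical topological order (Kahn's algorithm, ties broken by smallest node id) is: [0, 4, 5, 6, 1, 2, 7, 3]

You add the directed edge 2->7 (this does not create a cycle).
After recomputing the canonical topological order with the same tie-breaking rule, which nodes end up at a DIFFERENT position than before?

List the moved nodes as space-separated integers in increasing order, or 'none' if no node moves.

Answer: none

Derivation:
Old toposort: [0, 4, 5, 6, 1, 2, 7, 3]
Added edge 2->7
Recompute Kahn (smallest-id tiebreak):
  initial in-degrees: [0, 2, 3, 2, 0, 0, 2, 1]
  ready (indeg=0): [0, 4, 5]
  pop 0: indeg[1]->1; indeg[2]->2; indeg[6]->1 | ready=[4, 5] | order so far=[0]
  pop 4: indeg[2]->1; indeg[3]->1 | ready=[5] | order so far=[0, 4]
  pop 5: indeg[6]->0 | ready=[6] | order so far=[0, 4, 5]
  pop 6: indeg[1]->0; indeg[2]->0 | ready=[1, 2] | order so far=[0, 4, 5, 6]
  pop 1: no out-edges | ready=[2] | order so far=[0, 4, 5, 6, 1]
  pop 2: indeg[7]->0 | ready=[7] | order so far=[0, 4, 5, 6, 1, 2]
  pop 7: indeg[3]->0 | ready=[3] | order so far=[0, 4, 5, 6, 1, 2, 7]
  pop 3: no out-edges | ready=[] | order so far=[0, 4, 5, 6, 1, 2, 7, 3]
New canonical toposort: [0, 4, 5, 6, 1, 2, 7, 3]
Compare positions:
  Node 0: index 0 -> 0 (same)
  Node 1: index 4 -> 4 (same)
  Node 2: index 5 -> 5 (same)
  Node 3: index 7 -> 7 (same)
  Node 4: index 1 -> 1 (same)
  Node 5: index 2 -> 2 (same)
  Node 6: index 3 -> 3 (same)
  Node 7: index 6 -> 6 (same)
Nodes that changed position: none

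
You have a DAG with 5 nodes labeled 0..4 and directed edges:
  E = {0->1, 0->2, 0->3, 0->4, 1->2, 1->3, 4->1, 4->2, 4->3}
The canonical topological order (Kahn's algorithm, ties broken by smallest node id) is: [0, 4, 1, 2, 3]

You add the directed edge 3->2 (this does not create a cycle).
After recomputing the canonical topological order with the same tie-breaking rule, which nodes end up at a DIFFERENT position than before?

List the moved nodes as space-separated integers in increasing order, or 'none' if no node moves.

Answer: 2 3

Derivation:
Old toposort: [0, 4, 1, 2, 3]
Added edge 3->2
Recompute Kahn (smallest-id tiebreak):
  initial in-degrees: [0, 2, 4, 3, 1]
  ready (indeg=0): [0]
  pop 0: indeg[1]->1; indeg[2]->3; indeg[3]->2; indeg[4]->0 | ready=[4] | order so far=[0]
  pop 4: indeg[1]->0; indeg[2]->2; indeg[3]->1 | ready=[1] | order so far=[0, 4]
  pop 1: indeg[2]->1; indeg[3]->0 | ready=[3] | order so far=[0, 4, 1]
  pop 3: indeg[2]->0 | ready=[2] | order so far=[0, 4, 1, 3]
  pop 2: no out-edges | ready=[] | order so far=[0, 4, 1, 3, 2]
New canonical toposort: [0, 4, 1, 3, 2]
Compare positions:
  Node 0: index 0 -> 0 (same)
  Node 1: index 2 -> 2 (same)
  Node 2: index 3 -> 4 (moved)
  Node 3: index 4 -> 3 (moved)
  Node 4: index 1 -> 1 (same)
Nodes that changed position: 2 3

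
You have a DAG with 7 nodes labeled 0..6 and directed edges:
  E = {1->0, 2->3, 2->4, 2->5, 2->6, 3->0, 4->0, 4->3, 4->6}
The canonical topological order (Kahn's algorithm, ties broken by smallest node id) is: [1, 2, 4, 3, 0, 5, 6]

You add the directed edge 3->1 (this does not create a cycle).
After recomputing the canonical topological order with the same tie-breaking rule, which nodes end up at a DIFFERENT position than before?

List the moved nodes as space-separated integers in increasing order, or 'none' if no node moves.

Old toposort: [1, 2, 4, 3, 0, 5, 6]
Added edge 3->1
Recompute Kahn (smallest-id tiebreak):
  initial in-degrees: [3, 1, 0, 2, 1, 1, 2]
  ready (indeg=0): [2]
  pop 2: indeg[3]->1; indeg[4]->0; indeg[5]->0; indeg[6]->1 | ready=[4, 5] | order so far=[2]
  pop 4: indeg[0]->2; indeg[3]->0; indeg[6]->0 | ready=[3, 5, 6] | order so far=[2, 4]
  pop 3: indeg[0]->1; indeg[1]->0 | ready=[1, 5, 6] | order so far=[2, 4, 3]
  pop 1: indeg[0]->0 | ready=[0, 5, 6] | order so far=[2, 4, 3, 1]
  pop 0: no out-edges | ready=[5, 6] | order so far=[2, 4, 3, 1, 0]
  pop 5: no out-edges | ready=[6] | order so far=[2, 4, 3, 1, 0, 5]
  pop 6: no out-edges | ready=[] | order so far=[2, 4, 3, 1, 0, 5, 6]
New canonical toposort: [2, 4, 3, 1, 0, 5, 6]
Compare positions:
  Node 0: index 4 -> 4 (same)
  Node 1: index 0 -> 3 (moved)
  Node 2: index 1 -> 0 (moved)
  Node 3: index 3 -> 2 (moved)
  Node 4: index 2 -> 1 (moved)
  Node 5: index 5 -> 5 (same)
  Node 6: index 6 -> 6 (same)
Nodes that changed position: 1 2 3 4

Answer: 1 2 3 4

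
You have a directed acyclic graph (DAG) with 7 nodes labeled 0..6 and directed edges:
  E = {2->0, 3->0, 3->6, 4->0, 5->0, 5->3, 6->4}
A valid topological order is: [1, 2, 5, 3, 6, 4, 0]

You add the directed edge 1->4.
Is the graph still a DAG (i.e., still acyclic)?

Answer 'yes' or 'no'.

Answer: yes

Derivation:
Given toposort: [1, 2, 5, 3, 6, 4, 0]
Position of 1: index 0; position of 4: index 5
New edge 1->4: forward
Forward edge: respects the existing order. Still a DAG, same toposort still valid.
Still a DAG? yes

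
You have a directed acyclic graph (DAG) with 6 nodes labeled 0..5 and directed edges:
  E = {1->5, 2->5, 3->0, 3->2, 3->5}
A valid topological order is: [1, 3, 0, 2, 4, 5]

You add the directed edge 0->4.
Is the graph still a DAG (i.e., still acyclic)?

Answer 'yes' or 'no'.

Given toposort: [1, 3, 0, 2, 4, 5]
Position of 0: index 2; position of 4: index 4
New edge 0->4: forward
Forward edge: respects the existing order. Still a DAG, same toposort still valid.
Still a DAG? yes

Answer: yes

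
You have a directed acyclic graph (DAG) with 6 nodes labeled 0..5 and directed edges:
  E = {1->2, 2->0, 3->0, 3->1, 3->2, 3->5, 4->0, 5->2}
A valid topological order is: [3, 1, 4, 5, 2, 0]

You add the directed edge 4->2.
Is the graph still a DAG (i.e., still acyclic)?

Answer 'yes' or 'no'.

Answer: yes

Derivation:
Given toposort: [3, 1, 4, 5, 2, 0]
Position of 4: index 2; position of 2: index 4
New edge 4->2: forward
Forward edge: respects the existing order. Still a DAG, same toposort still valid.
Still a DAG? yes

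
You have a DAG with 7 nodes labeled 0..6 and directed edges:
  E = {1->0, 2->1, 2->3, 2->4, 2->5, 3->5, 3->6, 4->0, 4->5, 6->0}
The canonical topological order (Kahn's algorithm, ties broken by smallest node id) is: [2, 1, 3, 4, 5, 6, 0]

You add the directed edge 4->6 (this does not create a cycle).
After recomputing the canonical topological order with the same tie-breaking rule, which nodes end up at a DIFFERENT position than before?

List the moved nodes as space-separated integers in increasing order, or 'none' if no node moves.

Old toposort: [2, 1, 3, 4, 5, 6, 0]
Added edge 4->6
Recompute Kahn (smallest-id tiebreak):
  initial in-degrees: [3, 1, 0, 1, 1, 3, 2]
  ready (indeg=0): [2]
  pop 2: indeg[1]->0; indeg[3]->0; indeg[4]->0; indeg[5]->2 | ready=[1, 3, 4] | order so far=[2]
  pop 1: indeg[0]->2 | ready=[3, 4] | order so far=[2, 1]
  pop 3: indeg[5]->1; indeg[6]->1 | ready=[4] | order so far=[2, 1, 3]
  pop 4: indeg[0]->1; indeg[5]->0; indeg[6]->0 | ready=[5, 6] | order so far=[2, 1, 3, 4]
  pop 5: no out-edges | ready=[6] | order so far=[2, 1, 3, 4, 5]
  pop 6: indeg[0]->0 | ready=[0] | order so far=[2, 1, 3, 4, 5, 6]
  pop 0: no out-edges | ready=[] | order so far=[2, 1, 3, 4, 5, 6, 0]
New canonical toposort: [2, 1, 3, 4, 5, 6, 0]
Compare positions:
  Node 0: index 6 -> 6 (same)
  Node 1: index 1 -> 1 (same)
  Node 2: index 0 -> 0 (same)
  Node 3: index 2 -> 2 (same)
  Node 4: index 3 -> 3 (same)
  Node 5: index 4 -> 4 (same)
  Node 6: index 5 -> 5 (same)
Nodes that changed position: none

Answer: none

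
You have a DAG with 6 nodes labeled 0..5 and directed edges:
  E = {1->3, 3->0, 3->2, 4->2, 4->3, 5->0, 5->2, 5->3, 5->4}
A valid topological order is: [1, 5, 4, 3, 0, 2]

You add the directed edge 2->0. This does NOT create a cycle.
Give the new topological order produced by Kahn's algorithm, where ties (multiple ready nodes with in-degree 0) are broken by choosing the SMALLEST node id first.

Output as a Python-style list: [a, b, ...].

Old toposort: [1, 5, 4, 3, 0, 2]
Added edge: 2->0
Position of 2 (5) > position of 0 (4). Must reorder: 2 must now come before 0.
Run Kahn's algorithm (break ties by smallest node id):
  initial in-degrees: [3, 0, 3, 3, 1, 0]
  ready (indeg=0): [1, 5]
  pop 1: indeg[3]->2 | ready=[5] | order so far=[1]
  pop 5: indeg[0]->2; indeg[2]->2; indeg[3]->1; indeg[4]->0 | ready=[4] | order so far=[1, 5]
  pop 4: indeg[2]->1; indeg[3]->0 | ready=[3] | order so far=[1, 5, 4]
  pop 3: indeg[0]->1; indeg[2]->0 | ready=[2] | order so far=[1, 5, 4, 3]
  pop 2: indeg[0]->0 | ready=[0] | order so far=[1, 5, 4, 3, 2]
  pop 0: no out-edges | ready=[] | order so far=[1, 5, 4, 3, 2, 0]
  Result: [1, 5, 4, 3, 2, 0]

Answer: [1, 5, 4, 3, 2, 0]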